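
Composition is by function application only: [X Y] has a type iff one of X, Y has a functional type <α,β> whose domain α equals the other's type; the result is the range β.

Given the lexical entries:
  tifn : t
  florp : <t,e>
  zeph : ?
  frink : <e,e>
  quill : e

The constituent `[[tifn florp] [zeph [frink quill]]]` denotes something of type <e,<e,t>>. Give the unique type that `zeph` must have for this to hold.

<e,<e,<e,<e,t>>>>

For [[tifn florp] [zeph [frink quill]]] to have type <e,<e,t>> with [tifn florp] of type e, [zeph [frink quill]] must be the function: [zeph [frink quill]] : <e,<e,<e,t>>>.
For [zeph [frink quill]] to have type <e,<e,<e,t>>> with [frink quill] of type e, zeph must be the function: zeph : <e,<e,<e,<e,t>>>>.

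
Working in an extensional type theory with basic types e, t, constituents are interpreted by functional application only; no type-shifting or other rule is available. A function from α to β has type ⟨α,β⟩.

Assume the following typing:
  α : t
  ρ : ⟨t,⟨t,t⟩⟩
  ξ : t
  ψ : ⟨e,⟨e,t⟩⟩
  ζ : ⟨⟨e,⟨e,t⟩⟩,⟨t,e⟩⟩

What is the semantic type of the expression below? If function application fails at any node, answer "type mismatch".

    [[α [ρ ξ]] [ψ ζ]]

e

At [ρ ξ], ρ : ⟨t,⟨t,t⟩⟩ takes ξ : t, giving ⟨t,t⟩.
At [α [ρ ξ]], [ρ ξ] : ⟨t,t⟩ takes α : t, giving t.
At [ψ ζ], ζ : ⟨⟨e,⟨e,t⟩⟩,⟨t,e⟩⟩ takes ψ : ⟨e,⟨e,t⟩⟩, giving ⟨t,e⟩.
At [[α [ρ ξ]] [ψ ζ]], [ψ ζ] : ⟨t,e⟩ takes [α [ρ ξ]] : t, giving e.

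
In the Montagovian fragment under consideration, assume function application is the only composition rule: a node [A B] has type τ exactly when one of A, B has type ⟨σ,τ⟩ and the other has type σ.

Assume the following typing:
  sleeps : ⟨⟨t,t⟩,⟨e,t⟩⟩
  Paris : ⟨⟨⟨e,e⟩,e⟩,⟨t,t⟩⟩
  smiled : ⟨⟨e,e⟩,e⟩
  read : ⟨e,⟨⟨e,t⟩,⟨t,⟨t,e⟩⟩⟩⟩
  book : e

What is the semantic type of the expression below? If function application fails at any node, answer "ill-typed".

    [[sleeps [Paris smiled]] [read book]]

[Paris smiled]: Paris is ⟨⟨⟨e,e⟩,e⟩,⟨t,t⟩⟩, smiled is ⟨⟨e,e⟩,e⟩; result ⟨t,t⟩.
[sleeps [Paris smiled]]: sleeps is ⟨⟨t,t⟩,⟨e,t⟩⟩, [Paris smiled] is ⟨t,t⟩; result ⟨e,t⟩.
[read book]: read is ⟨e,⟨⟨e,t⟩,⟨t,⟨t,e⟩⟩⟩⟩, book is e; result ⟨⟨e,t⟩,⟨t,⟨t,e⟩⟩⟩.
[[sleeps [Paris smiled]] [read book]]: [read book] is ⟨⟨e,t⟩,⟨t,⟨t,e⟩⟩⟩, [sleeps [Paris smiled]] is ⟨e,t⟩; result ⟨t,⟨t,e⟩⟩.

⟨t,⟨t,e⟩⟩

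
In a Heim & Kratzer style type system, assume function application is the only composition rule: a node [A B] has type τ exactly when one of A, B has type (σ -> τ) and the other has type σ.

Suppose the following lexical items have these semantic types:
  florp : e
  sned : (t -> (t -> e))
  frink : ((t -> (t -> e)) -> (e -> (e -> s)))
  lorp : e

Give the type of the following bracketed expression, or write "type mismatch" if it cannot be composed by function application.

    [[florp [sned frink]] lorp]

s

At [sned frink], frink : ((t -> (t -> e)) -> (e -> (e -> s))) takes sned : (t -> (t -> e)), giving (e -> (e -> s)).
At [florp [sned frink]], [sned frink] : (e -> (e -> s)) takes florp : e, giving (e -> s).
At [[florp [sned frink]] lorp], [florp [sned frink]] : (e -> s) takes lorp : e, giving s.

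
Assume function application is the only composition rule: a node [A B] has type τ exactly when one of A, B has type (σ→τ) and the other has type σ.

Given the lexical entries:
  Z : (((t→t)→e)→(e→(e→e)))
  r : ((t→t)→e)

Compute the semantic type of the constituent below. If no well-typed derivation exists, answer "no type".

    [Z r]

[Z r]: (((t→t)→e)→(e→(e→e))) applied to ((t→t)→e) yields (e→(e→e)).

(e→(e→e))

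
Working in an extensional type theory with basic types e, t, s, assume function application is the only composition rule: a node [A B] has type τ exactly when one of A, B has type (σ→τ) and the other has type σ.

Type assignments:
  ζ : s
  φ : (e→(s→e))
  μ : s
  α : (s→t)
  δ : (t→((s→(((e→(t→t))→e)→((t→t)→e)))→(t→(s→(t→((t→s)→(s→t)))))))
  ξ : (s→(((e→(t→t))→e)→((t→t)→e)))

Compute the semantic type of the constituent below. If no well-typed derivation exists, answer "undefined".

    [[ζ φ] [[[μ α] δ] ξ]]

undefined

[ζ φ]: s with (e→(s→e)) — neither is a function whose domain matches the other; composition fails here.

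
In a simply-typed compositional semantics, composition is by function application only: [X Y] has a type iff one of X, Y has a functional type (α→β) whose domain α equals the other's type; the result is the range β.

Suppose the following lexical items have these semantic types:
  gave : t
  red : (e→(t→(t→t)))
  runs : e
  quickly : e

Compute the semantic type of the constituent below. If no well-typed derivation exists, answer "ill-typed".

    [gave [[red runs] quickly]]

[red runs]: (e→(t→(t→t))) applied to e yields (t→(t→t)).
[[red runs] quickly]: (t→(t→t)) and e cannot combine by function application — type clash.

ill-typed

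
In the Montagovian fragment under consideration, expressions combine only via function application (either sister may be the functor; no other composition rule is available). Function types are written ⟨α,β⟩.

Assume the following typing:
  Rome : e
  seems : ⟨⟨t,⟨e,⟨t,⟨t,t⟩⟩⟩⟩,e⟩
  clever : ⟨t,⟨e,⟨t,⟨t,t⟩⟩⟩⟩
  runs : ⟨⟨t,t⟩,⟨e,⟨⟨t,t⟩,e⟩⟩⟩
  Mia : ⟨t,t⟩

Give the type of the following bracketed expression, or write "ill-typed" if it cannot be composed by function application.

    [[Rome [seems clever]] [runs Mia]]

[seems clever] — seems of type ⟨⟨t,⟨e,⟨t,⟨t,t⟩⟩⟩⟩,e⟩ combines with clever of type ⟨t,⟨e,⟨t,⟨t,t⟩⟩⟩⟩: type e.
[Rome [seems clever]]: e with e — neither is a function whose domain matches the other; composition fails here.

ill-typed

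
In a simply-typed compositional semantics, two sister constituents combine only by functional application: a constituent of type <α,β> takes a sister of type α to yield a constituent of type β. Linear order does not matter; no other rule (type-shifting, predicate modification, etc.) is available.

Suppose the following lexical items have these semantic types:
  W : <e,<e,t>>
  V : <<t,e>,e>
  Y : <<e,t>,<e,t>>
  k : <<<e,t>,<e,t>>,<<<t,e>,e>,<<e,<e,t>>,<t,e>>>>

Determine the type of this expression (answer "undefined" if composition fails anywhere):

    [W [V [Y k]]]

At [Y k], k : <<<e,t>,<e,t>>,<<<t,e>,e>,<<e,<e,t>>,<t,e>>>> takes Y : <<e,t>,<e,t>>, giving <<<t,e>,e>,<<e,<e,t>>,<t,e>>>.
At [V [Y k]], [Y k] : <<<t,e>,e>,<<e,<e,t>>,<t,e>>> takes V : <<t,e>,e>, giving <<e,<e,t>>,<t,e>>.
At [W [V [Y k]]], [V [Y k]] : <<e,<e,t>>,<t,e>> takes W : <e,<e,t>>, giving <t,e>.

<t,e>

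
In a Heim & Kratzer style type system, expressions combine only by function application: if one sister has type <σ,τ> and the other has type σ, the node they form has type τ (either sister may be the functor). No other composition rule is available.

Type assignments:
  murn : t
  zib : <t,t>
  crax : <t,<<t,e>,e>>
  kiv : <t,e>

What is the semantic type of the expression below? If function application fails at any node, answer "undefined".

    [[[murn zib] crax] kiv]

[murn zib] — zib of type <t,t> combines with murn of type t: type t.
[[murn zib] crax] — crax of type <t,<<t,e>,e>> combines with [murn zib] of type t: type <<t,e>,e>.
[[[murn zib] crax] kiv] — [[murn zib] crax] of type <<t,e>,e> combines with kiv of type <t,e>: type e.

e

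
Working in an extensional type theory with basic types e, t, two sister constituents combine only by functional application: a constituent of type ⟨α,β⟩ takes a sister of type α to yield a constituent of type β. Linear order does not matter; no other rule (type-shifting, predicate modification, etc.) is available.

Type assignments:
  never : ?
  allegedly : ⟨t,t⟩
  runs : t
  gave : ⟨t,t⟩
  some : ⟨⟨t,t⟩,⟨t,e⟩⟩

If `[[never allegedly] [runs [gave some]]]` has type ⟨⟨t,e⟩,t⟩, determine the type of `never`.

[[never allegedly] [runs [gave some]]] is required to be ⟨⟨t,e⟩,t⟩. [runs [gave some]] : e cannot yield ⟨⟨t,e⟩,t⟩ as functor, so [never allegedly] : ⟨e,⟨⟨t,e⟩,t⟩⟩.
[never allegedly] is required to be ⟨e,⟨⟨t,e⟩,t⟩⟩. allegedly : ⟨t,t⟩ cannot yield ⟨e,⟨⟨t,e⟩,t⟩⟩ as functor, so never : ⟨⟨t,t⟩,⟨e,⟨⟨t,e⟩,t⟩⟩⟩.

⟨⟨t,t⟩,⟨e,⟨⟨t,e⟩,t⟩⟩⟩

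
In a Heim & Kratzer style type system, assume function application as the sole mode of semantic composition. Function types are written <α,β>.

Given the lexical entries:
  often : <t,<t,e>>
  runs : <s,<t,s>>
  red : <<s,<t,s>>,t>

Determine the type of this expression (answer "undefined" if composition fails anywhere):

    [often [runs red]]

<t,e>

[runs red] — red of type <<s,<t,s>>,t> combines with runs of type <s,<t,s>>: type t.
[often [runs red]] — often of type <t,<t,e>> combines with [runs red] of type t: type <t,e>.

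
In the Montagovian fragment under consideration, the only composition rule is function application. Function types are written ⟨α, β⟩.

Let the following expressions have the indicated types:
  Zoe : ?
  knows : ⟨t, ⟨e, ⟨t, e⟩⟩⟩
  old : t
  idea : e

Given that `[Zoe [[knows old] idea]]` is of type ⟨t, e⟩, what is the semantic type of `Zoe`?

⟨⟨t, e⟩, ⟨t, e⟩⟩

[Zoe [[knows old] idea]] must have type ⟨t, e⟩. The sister [[knows old] idea] has type ⟨t, e⟩; that is not a function onto ⟨t, e⟩, so Zoe must be the functor, of type ⟨⟨t, e⟩, ⟨t, e⟩⟩.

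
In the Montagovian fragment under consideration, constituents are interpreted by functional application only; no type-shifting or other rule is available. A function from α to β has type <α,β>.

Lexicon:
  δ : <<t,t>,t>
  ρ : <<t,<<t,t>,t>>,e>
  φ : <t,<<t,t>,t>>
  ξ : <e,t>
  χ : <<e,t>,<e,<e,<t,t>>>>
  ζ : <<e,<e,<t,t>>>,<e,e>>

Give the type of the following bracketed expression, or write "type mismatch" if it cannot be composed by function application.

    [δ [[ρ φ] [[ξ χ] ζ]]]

type mismatch

[ρ φ] — ρ of type <<t,<<t,t>,t>>,e> combines with φ of type <t,<<t,t>,t>>: type e.
[ξ χ] — χ of type <<e,t>,<e,<e,<t,t>>>> combines with ξ of type <e,t>: type <e,<e,<t,t>>>.
[[ξ χ] ζ] — ζ of type <<e,<e,<t,t>>>,<e,e>> combines with [ξ χ] of type <e,<e,<t,t>>>: type <e,e>.
[[ρ φ] [[ξ χ] ζ]] — [[ξ χ] ζ] of type <e,e> combines with [ρ φ] of type e: type e.
[δ [[ρ φ] [[ξ χ] ζ]]]: <<t,t>,t> and e cannot combine by function application — type clash.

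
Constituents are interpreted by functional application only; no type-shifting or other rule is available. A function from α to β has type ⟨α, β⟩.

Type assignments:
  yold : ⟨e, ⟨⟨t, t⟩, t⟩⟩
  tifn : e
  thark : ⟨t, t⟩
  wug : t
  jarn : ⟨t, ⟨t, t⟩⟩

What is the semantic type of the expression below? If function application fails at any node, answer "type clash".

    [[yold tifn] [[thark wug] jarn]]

[yold tifn]: yold is ⟨e, ⟨⟨t, t⟩, t⟩⟩, tifn is e; result ⟨⟨t, t⟩, t⟩.
[thark wug]: thark is ⟨t, t⟩, wug is t; result t.
[[thark wug] jarn]: jarn is ⟨t, ⟨t, t⟩⟩, [thark wug] is t; result ⟨t, t⟩.
[[yold tifn] [[thark wug] jarn]]: [yold tifn] is ⟨⟨t, t⟩, t⟩, [[thark wug] jarn] is ⟨t, t⟩; result t.

t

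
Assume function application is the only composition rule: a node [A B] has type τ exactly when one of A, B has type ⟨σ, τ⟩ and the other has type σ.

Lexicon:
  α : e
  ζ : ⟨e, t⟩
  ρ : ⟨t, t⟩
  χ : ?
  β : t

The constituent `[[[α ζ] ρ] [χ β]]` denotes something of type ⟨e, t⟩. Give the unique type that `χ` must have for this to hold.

At [[[α ζ] ρ] [χ β]] (required: ⟨e, t⟩): [[α ζ] ρ] is t, which is not a function with range ⟨e, t⟩; hence [χ β] is the functor — type ⟨t, ⟨e, t⟩⟩.
At [χ β] (required: ⟨t, ⟨e, t⟩⟩): β is t, which is not a function with range ⟨t, ⟨e, t⟩⟩; hence χ is the functor — type ⟨t, ⟨t, ⟨e, t⟩⟩⟩.

⟨t, ⟨t, ⟨e, t⟩⟩⟩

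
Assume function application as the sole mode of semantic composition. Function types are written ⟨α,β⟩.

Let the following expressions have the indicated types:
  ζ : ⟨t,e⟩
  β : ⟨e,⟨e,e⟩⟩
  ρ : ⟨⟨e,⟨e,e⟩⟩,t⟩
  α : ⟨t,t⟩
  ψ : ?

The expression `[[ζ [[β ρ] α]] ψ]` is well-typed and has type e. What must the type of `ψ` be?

[[ζ [[β ρ] α]] ψ] is required to be e. [ζ [[β ρ] α]] : e cannot yield e as functor, so ψ : ⟨e,e⟩.

⟨e,e⟩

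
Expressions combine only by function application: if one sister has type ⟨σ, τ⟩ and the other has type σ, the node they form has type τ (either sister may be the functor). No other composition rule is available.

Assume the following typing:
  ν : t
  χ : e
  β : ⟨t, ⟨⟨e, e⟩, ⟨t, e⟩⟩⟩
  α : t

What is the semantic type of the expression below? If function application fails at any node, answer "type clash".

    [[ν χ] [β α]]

[ν χ]: t with e — neither is a function whose domain matches the other; composition fails here.

type clash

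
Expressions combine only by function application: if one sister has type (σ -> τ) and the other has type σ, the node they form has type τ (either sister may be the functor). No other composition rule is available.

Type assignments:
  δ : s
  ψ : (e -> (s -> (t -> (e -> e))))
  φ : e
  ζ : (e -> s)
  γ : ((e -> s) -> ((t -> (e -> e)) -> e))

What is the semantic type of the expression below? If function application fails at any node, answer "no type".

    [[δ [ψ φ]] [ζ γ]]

At [ψ φ], ψ : (e -> (s -> (t -> (e -> e)))) takes φ : e, giving (s -> (t -> (e -> e))).
At [δ [ψ φ]], [ψ φ] : (s -> (t -> (e -> e))) takes δ : s, giving (t -> (e -> e)).
At [ζ γ], γ : ((e -> s) -> ((t -> (e -> e)) -> e)) takes ζ : (e -> s), giving ((t -> (e -> e)) -> e).
At [[δ [ψ φ]] [ζ γ]], [ζ γ] : ((t -> (e -> e)) -> e) takes [δ [ψ φ]] : (t -> (e -> e)), giving e.

e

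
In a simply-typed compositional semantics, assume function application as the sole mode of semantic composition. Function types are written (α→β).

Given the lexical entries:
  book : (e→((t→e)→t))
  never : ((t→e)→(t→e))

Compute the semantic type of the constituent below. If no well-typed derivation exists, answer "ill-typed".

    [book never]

ill-typed

At [book never]: neither (e→((t→e)→t)) nor ((t→e)→(t→e)) can take the other as argument; the node is ill-typed.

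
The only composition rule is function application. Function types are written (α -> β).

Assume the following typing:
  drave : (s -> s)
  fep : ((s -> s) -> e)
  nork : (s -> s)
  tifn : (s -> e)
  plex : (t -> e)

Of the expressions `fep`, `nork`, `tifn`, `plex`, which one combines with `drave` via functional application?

fep

fep — combines: fep : ((s -> s) -> e) takes drave : (s -> s) as argument, giving e.
nork : (s -> s) — does not combine with drave.
tifn : (s -> e) — does not combine with drave.
plex : (t -> e) — does not combine with drave.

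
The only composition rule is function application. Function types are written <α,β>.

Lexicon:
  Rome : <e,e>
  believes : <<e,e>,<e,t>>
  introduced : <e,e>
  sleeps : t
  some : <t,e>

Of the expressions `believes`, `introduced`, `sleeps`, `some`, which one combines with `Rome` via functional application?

believes

believes — combines: believes : <<e,e>,<e,t>> takes Rome : <e,e> as argument, giving <e,t>.
introduced : <e,e> — does not combine with Rome.
sleeps : t — does not combine with Rome.
some : <t,e> — does not combine with Rome.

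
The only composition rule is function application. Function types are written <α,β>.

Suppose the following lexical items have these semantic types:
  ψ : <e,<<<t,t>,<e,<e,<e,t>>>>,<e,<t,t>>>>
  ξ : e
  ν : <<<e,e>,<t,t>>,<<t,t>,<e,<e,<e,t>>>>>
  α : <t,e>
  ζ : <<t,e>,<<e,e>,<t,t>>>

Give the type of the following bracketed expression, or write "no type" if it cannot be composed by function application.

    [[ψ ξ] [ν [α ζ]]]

[ψ ξ]: ψ is <e,<<<t,t>,<e,<e,<e,t>>>>,<e,<t,t>>>>, ξ is e; result <<<t,t>,<e,<e,<e,t>>>>,<e,<t,t>>>.
[α ζ]: ζ is <<t,e>,<<e,e>,<t,t>>>, α is <t,e>; result <<e,e>,<t,t>>.
[ν [α ζ]]: ν is <<<e,e>,<t,t>>,<<t,t>,<e,<e,<e,t>>>>>, [α ζ] is <<e,e>,<t,t>>; result <<t,t>,<e,<e,<e,t>>>>.
[[ψ ξ] [ν [α ζ]]]: [ψ ξ] is <<<t,t>,<e,<e,<e,t>>>>,<e,<t,t>>>, [ν [α ζ]] is <<t,t>,<e,<e,<e,t>>>>; result <e,<t,t>>.

<e,<t,t>>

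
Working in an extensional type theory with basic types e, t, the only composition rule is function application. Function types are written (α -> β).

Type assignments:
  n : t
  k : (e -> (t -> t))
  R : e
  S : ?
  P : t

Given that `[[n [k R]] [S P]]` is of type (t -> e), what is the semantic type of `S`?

For [[n [k R]] [S P]] to have type (t -> e) with [n [k R]] of type t, [S P] must be the function: [S P] : (t -> (t -> e)).
For [S P] to have type (t -> (t -> e)) with P of type t, S must be the function: S : (t -> (t -> (t -> e))).

(t -> (t -> (t -> e)))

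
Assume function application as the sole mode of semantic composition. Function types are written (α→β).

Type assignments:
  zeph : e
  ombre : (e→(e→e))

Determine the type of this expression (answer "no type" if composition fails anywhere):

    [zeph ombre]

(e→e)

[zeph ombre]: functor ombre : (e→(e→e)), argument zeph : e; result (e→e).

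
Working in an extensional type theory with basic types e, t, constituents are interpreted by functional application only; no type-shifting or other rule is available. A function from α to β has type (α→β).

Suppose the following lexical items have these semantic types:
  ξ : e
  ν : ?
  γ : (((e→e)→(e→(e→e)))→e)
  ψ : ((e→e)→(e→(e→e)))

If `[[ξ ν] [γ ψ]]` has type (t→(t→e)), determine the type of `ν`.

For [[ξ ν] [γ ψ]] to have type (t→(t→e)) with [γ ψ] of type e, [ξ ν] must be the function: [ξ ν] : (e→(t→(t→e))).
For [ξ ν] to have type (e→(t→(t→e))) with ξ of type e, ν must be the function: ν : (e→(e→(t→(t→e)))).

(e→(e→(t→(t→e))))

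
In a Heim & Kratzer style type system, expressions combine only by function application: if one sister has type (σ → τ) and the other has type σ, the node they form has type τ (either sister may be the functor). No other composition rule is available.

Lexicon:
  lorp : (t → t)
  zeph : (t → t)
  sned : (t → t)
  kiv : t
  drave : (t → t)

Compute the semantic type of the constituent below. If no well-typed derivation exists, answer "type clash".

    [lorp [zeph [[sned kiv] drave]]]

t

[sned kiv]: sned is (t → t), kiv is t; result t.
[[sned kiv] drave]: drave is (t → t), [sned kiv] is t; result t.
[zeph [[sned kiv] drave]]: zeph is (t → t), [[sned kiv] drave] is t; result t.
[lorp [zeph [[sned kiv] drave]]]: lorp is (t → t), [zeph [[sned kiv] drave]] is t; result t.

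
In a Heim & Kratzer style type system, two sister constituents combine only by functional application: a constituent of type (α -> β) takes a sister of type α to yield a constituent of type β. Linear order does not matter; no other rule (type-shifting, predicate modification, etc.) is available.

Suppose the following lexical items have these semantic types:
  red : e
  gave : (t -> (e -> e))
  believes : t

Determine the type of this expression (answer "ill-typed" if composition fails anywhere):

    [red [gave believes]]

At [gave believes], gave : (t -> (e -> e)) takes believes : t, giving (e -> e).
At [red [gave believes]], [gave believes] : (e -> e) takes red : e, giving e.

e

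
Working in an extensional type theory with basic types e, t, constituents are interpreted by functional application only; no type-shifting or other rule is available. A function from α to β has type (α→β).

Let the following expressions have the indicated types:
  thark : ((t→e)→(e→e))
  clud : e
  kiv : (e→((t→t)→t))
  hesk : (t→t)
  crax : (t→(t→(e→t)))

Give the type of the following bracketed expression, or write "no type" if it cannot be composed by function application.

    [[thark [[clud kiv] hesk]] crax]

no type

[clud kiv]: (e→((t→t)→t)) applied to e yields ((t→t)→t).
[[clud kiv] hesk]: ((t→t)→t) applied to (t→t) yields t.
At [thark [[clud kiv] hesk]]: neither ((t→e)→(e→e)) nor t can take the other as argument; the node is ill-typed.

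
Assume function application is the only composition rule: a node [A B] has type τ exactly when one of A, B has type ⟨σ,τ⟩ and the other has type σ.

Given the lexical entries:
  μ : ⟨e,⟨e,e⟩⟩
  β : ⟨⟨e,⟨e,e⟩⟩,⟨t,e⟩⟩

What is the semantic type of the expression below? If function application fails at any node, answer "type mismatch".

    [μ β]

[μ β]: ⟨⟨e,⟨e,e⟩⟩,⟨t,e⟩⟩ applied to ⟨e,⟨e,e⟩⟩ yields ⟨t,e⟩.

⟨t,e⟩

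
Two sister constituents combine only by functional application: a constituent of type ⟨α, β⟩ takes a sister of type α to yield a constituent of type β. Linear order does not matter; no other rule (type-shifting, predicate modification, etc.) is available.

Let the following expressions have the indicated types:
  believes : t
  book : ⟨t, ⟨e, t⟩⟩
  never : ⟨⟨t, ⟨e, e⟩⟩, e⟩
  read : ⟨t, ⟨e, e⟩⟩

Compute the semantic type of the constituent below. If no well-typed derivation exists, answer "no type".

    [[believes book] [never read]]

[believes book]: ⟨t, ⟨e, t⟩⟩ applied to t yields ⟨e, t⟩.
[never read]: ⟨⟨t, ⟨e, e⟩⟩, e⟩ applied to ⟨t, ⟨e, e⟩⟩ yields e.
[[believes book] [never read]]: ⟨e, t⟩ applied to e yields t.

t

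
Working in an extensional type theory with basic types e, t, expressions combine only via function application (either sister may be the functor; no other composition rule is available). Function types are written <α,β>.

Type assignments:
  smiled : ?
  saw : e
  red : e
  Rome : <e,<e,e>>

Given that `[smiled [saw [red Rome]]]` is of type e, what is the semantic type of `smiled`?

<e,e>

[smiled [saw [red Rome]]] must have type e. The sister [saw [red Rome]] has type e; that is not a function onto e, so smiled must be the functor, of type <e,e>.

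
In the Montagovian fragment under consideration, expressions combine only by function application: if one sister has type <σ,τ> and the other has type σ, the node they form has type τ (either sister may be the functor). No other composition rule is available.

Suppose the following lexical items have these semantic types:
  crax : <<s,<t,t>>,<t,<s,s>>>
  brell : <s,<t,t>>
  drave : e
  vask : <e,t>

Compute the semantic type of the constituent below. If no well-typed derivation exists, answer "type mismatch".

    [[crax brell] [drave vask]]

[crax brell]: crax is <<s,<t,t>>,<t,<s,s>>>, brell is <s,<t,t>>; result <t,<s,s>>.
[drave vask]: vask is <e,t>, drave is e; result t.
[[crax brell] [drave vask]]: [crax brell] is <t,<s,s>>, [drave vask] is t; result <s,s>.

<s,s>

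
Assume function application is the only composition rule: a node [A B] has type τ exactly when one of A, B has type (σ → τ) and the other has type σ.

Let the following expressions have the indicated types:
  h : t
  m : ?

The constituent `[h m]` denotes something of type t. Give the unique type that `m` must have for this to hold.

For [h m] to have type t with h of type t, m must be the function: m : (t → t).

(t → t)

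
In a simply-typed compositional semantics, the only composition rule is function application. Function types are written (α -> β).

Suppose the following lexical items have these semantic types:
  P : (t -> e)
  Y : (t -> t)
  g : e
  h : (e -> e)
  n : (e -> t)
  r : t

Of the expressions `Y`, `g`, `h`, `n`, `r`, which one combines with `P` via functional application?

r

Y : (t -> t) — P needs t; Y needs t; neither fits.
g : e — P needs t; g needs nothing (atomic); neither fits.
h : (e -> e) — P needs t; h needs e; neither fits.
n : (e -> t) — P needs t; n needs e; neither fits.
r — combines: P : (t -> e) takes r : t as argument, giving e.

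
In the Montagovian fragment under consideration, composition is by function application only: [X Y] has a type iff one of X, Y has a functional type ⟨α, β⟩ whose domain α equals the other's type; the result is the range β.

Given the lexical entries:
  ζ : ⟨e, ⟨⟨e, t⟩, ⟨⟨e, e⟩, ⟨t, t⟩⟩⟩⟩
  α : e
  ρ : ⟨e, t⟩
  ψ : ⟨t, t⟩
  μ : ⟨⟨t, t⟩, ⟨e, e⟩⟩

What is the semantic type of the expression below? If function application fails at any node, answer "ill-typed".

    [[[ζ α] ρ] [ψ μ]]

⟨t, t⟩

[ζ α]: functor ζ : ⟨e, ⟨⟨e, t⟩, ⟨⟨e, e⟩, ⟨t, t⟩⟩⟩⟩, argument α : e; result ⟨⟨e, t⟩, ⟨⟨e, e⟩, ⟨t, t⟩⟩⟩.
[[ζ α] ρ]: functor [ζ α] : ⟨⟨e, t⟩, ⟨⟨e, e⟩, ⟨t, t⟩⟩⟩, argument ρ : ⟨e, t⟩; result ⟨⟨e, e⟩, ⟨t, t⟩⟩.
[ψ μ]: functor μ : ⟨⟨t, t⟩, ⟨e, e⟩⟩, argument ψ : ⟨t, t⟩; result ⟨e, e⟩.
[[[ζ α] ρ] [ψ μ]]: functor [[ζ α] ρ] : ⟨⟨e, e⟩, ⟨t, t⟩⟩, argument [ψ μ] : ⟨e, e⟩; result ⟨t, t⟩.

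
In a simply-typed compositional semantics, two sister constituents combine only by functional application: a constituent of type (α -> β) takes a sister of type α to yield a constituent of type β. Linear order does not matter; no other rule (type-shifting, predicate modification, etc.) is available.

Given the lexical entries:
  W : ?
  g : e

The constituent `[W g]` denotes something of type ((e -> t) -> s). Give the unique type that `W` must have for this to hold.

[W g] is required to be ((e -> t) -> s). g : e cannot yield ((e -> t) -> s) as functor, so W : (e -> ((e -> t) -> s)).

(e -> ((e -> t) -> s))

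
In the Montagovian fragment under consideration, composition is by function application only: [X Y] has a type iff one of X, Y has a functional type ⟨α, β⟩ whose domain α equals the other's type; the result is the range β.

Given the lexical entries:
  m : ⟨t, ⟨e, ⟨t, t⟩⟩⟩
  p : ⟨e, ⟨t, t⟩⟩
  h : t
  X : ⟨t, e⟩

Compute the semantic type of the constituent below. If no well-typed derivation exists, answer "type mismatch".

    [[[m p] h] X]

type mismatch

[m p]: ⟨t, ⟨e, ⟨t, t⟩⟩⟩ and ⟨e, ⟨t, t⟩⟩ cannot combine by function application — type clash.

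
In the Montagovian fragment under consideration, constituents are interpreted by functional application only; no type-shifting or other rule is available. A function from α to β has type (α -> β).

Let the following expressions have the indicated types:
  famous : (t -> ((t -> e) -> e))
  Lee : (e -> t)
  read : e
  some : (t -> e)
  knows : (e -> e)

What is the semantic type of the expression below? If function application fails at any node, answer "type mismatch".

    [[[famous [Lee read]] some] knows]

[Lee read]: functor Lee : (e -> t), argument read : e; result t.
[famous [Lee read]]: functor famous : (t -> ((t -> e) -> e)), argument [Lee read] : t; result ((t -> e) -> e).
[[famous [Lee read]] some]: functor [famous [Lee read]] : ((t -> e) -> e), argument some : (t -> e); result e.
[[[famous [Lee read]] some] knows]: functor knows : (e -> e), argument [[famous [Lee read]] some] : e; result e.

e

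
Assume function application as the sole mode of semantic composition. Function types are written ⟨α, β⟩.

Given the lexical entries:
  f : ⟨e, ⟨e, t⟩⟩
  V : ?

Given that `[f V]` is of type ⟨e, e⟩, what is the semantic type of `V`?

⟨⟨e, ⟨e, t⟩⟩, ⟨e, e⟩⟩

For [f V] to have type ⟨e, e⟩ with f of type ⟨e, ⟨e, t⟩⟩, V must be the function: V : ⟨⟨e, ⟨e, t⟩⟩, ⟨e, e⟩⟩.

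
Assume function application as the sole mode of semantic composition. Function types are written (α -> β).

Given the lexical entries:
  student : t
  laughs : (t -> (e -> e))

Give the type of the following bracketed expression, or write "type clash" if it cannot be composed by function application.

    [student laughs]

[student laughs] — laughs of type (t -> (e -> e)) combines with student of type t: type (e -> e).

(e -> e)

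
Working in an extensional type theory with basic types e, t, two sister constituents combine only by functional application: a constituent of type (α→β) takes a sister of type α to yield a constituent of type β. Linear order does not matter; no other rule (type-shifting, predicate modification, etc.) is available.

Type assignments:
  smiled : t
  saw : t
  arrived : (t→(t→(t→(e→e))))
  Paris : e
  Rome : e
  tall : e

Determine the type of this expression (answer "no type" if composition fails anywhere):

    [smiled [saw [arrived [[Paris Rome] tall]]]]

At [Paris Rome]: neither e nor e can take the other as argument; the node is ill-typed.

no type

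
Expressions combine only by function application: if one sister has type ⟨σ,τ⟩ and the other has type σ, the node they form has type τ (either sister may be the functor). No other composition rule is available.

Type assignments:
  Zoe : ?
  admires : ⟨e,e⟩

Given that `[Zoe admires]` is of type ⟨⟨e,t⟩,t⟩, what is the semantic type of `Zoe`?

[Zoe admires] is required to be ⟨⟨e,t⟩,t⟩. admires : ⟨e,e⟩ cannot yield ⟨⟨e,t⟩,t⟩ as functor, so Zoe : ⟨⟨e,e⟩,⟨⟨e,t⟩,t⟩⟩.

⟨⟨e,e⟩,⟨⟨e,t⟩,t⟩⟩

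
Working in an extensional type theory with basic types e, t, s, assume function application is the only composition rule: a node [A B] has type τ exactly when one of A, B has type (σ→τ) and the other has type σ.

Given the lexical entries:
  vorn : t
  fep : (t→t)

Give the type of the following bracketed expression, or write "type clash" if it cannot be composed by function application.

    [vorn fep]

t

[vorn fep]: fep is (t→t), vorn is t; result t.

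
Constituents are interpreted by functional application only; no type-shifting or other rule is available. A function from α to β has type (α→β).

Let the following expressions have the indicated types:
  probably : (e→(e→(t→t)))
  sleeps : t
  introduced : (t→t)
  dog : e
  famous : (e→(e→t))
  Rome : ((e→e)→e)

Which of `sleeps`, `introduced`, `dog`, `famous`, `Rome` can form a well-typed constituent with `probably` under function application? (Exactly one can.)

dog

sleeps : t — neither side's domain matches the other.
introduced : (t→t) — neither side's domain matches the other.
dog — combines: probably : (e→(e→(t→t))) takes dog : e as argument, giving (e→(t→t)).
famous : (e→(e→t)) — neither side's domain matches the other.
Rome : ((e→e)→e) — neither side's domain matches the other.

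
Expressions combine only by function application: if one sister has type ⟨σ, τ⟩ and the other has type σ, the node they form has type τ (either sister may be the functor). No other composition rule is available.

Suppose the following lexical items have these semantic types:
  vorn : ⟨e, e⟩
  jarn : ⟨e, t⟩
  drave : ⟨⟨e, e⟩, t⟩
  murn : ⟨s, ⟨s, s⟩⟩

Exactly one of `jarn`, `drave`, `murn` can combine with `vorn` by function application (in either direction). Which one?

drave

jarn : ⟨e, t⟩ — no; vorn wants e, and jarn wants e.
drave — combines: drave : ⟨⟨e, e⟩, t⟩ takes vorn : ⟨e, e⟩ as argument, giving t.
murn : ⟨s, ⟨s, s⟩⟩ — no; vorn wants e, and murn wants s.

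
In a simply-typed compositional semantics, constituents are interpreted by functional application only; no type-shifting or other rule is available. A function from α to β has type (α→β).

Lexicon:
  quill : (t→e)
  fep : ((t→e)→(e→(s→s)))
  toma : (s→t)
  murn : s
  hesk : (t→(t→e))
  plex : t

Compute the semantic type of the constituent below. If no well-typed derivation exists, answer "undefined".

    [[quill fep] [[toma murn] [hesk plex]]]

[quill fep]: functor fep : ((t→e)→(e→(s→s))), argument quill : (t→e); result (e→(s→s)).
[toma murn]: functor toma : (s→t), argument murn : s; result t.
[hesk plex]: functor hesk : (t→(t→e)), argument plex : t; result (t→e).
[[toma murn] [hesk plex]]: functor [hesk plex] : (t→e), argument [toma murn] : t; result e.
[[quill fep] [[toma murn] [hesk plex]]]: functor [quill fep] : (e→(s→s)), argument [[toma murn] [hesk plex]] : e; result (s→s).

(s→s)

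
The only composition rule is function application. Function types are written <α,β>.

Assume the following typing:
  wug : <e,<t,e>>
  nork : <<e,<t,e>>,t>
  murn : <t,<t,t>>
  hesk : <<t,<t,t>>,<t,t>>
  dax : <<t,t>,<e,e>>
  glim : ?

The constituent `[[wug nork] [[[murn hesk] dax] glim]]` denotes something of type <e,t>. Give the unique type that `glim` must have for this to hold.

<<e,e>,<t,<e,t>>>

[[wug nork] [[[murn hesk] dax] glim]] must have type <e,t>. The sister [wug nork] has type t; that is not a function onto <e,t>, so [[[murn hesk] dax] glim] must be the functor, of type <t,<e,t>>.
[[[murn hesk] dax] glim] must have type <t,<e,t>>. The sister [[murn hesk] dax] has type <e,e>; that is not a function onto <t,<e,t>>, so glim must be the functor, of type <<e,e>,<t,<e,t>>>.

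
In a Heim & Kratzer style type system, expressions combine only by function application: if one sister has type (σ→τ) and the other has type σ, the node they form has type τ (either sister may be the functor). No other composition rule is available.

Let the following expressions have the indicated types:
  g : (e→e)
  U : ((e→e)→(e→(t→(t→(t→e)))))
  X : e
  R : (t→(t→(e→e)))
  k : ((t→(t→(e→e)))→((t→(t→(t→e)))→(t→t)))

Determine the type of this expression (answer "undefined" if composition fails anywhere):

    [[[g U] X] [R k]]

[g U] — U of type ((e→e)→(e→(t→(t→(t→e))))) combines with g of type (e→e): type (e→(t→(t→(t→e)))).
[[g U] X] — [g U] of type (e→(t→(t→(t→e)))) combines with X of type e: type (t→(t→(t→e))).
[R k] — k of type ((t→(t→(e→e)))→((t→(t→(t→e)))→(t→t))) combines with R of type (t→(t→(e→e))): type ((t→(t→(t→e)))→(t→t)).
[[[g U] X] [R k]] — [R k] of type ((t→(t→(t→e)))→(t→t)) combines with [[g U] X] of type (t→(t→(t→e))): type (t→t).

(t→t)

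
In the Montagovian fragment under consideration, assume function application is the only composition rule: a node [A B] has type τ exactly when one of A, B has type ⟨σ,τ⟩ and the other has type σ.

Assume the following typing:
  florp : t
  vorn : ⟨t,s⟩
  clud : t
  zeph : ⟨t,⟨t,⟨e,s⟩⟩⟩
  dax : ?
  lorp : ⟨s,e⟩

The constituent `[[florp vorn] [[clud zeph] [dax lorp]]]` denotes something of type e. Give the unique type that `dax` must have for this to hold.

⟨⟨s,e⟩,⟨⟨t,⟨e,s⟩⟩,⟨s,e⟩⟩⟩

[[florp vorn] [[clud zeph] [dax lorp]]] must have type e. The sister [florp vorn] has type s; that is not a function onto e, so [[clud zeph] [dax lorp]] must be the functor, of type ⟨s,e⟩.
[[clud zeph] [dax lorp]] must have type ⟨s,e⟩. The sister [clud zeph] has type ⟨t,⟨e,s⟩⟩; that is not a function onto ⟨s,e⟩, so [dax lorp] must be the functor, of type ⟨⟨t,⟨e,s⟩⟩,⟨s,e⟩⟩.
[dax lorp] must have type ⟨⟨t,⟨e,s⟩⟩,⟨s,e⟩⟩. The sister lorp has type ⟨s,e⟩; that is not a function onto ⟨⟨t,⟨e,s⟩⟩,⟨s,e⟩⟩, so dax must be the functor, of type ⟨⟨s,e⟩,⟨⟨t,⟨e,s⟩⟩,⟨s,e⟩⟩⟩.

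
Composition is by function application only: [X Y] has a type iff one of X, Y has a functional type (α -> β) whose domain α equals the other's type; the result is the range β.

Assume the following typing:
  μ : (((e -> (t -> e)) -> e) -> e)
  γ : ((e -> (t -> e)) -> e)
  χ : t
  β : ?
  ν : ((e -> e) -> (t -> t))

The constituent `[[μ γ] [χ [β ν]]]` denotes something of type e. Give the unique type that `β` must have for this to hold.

(((e -> e) -> (t -> t)) -> (t -> (e -> e)))

For [[μ γ] [χ [β ν]]] to have type e with [μ γ] of type e, [χ [β ν]] must be the function: [χ [β ν]] : (e -> e).
For [χ [β ν]] to have type (e -> e) with χ of type t, [β ν] must be the function: [β ν] : (t -> (e -> e)).
For [β ν] to have type (t -> (e -> e)) with ν of type ((e -> e) -> (t -> t)), β must be the function: β : (((e -> e) -> (t -> t)) -> (t -> (e -> e))).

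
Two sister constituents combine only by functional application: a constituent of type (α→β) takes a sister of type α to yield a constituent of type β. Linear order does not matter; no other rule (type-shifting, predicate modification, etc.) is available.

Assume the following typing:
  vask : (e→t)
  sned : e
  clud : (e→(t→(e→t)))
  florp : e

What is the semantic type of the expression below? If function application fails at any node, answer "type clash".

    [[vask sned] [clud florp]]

(e→t)

At [vask sned], vask : (e→t) takes sned : e, giving t.
At [clud florp], clud : (e→(t→(e→t))) takes florp : e, giving (t→(e→t)).
At [[vask sned] [clud florp]], [clud florp] : (t→(e→t)) takes [vask sned] : t, giving (e→t).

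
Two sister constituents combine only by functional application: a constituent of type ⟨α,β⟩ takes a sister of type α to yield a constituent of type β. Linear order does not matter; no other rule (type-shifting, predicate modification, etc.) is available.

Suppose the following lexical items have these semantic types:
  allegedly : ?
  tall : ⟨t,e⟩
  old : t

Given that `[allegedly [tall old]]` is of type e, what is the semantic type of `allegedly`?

[allegedly [tall old]] must have type e. The sister [tall old] has type e; that is not a function onto e, so allegedly must be the functor, of type ⟨e,e⟩.

⟨e,e⟩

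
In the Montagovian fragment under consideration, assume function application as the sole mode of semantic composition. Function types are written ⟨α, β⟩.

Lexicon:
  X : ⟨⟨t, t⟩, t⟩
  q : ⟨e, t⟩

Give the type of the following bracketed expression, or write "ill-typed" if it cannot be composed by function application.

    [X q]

ill-typed

[X q]: ⟨⟨t, t⟩, t⟩ with ⟨e, t⟩ — neither is a function whose domain matches the other; composition fails here.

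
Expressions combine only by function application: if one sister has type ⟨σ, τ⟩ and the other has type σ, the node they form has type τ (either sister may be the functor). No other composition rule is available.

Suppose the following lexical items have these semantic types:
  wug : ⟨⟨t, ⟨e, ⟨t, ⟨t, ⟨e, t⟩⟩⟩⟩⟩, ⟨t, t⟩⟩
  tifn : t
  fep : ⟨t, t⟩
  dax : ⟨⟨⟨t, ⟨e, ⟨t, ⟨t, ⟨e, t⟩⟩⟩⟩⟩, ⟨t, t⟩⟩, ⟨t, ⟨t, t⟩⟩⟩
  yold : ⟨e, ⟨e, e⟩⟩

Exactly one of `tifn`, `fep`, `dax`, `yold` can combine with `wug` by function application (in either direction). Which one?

dax

tifn : t — does not combine with wug.
fep : ⟨t, t⟩ — does not combine with wug.
dax — combines: dax : ⟨⟨⟨t, ⟨e, ⟨t, ⟨t, ⟨e, t⟩⟩⟩⟩⟩, ⟨t, t⟩⟩, ⟨t, ⟨t, t⟩⟩⟩ takes wug : ⟨⟨t, ⟨e, ⟨t, ⟨t, ⟨e, t⟩⟩⟩⟩⟩, ⟨t, t⟩⟩ as argument, giving ⟨t, ⟨t, t⟩⟩.
yold : ⟨e, ⟨e, e⟩⟩ — does not combine with wug.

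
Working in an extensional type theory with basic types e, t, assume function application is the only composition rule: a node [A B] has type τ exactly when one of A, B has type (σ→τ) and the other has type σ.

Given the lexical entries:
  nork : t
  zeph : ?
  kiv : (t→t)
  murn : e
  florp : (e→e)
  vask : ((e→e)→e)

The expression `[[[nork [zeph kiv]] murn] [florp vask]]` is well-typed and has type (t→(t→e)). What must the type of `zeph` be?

((t→t)→(t→(e→(e→(t→(t→e))))))

At [[[nork [zeph kiv]] murn] [florp vask]] (required: (t→(t→e))): [florp vask] is e, which is not a function with range (t→(t→e)); hence [[nork [zeph kiv]] murn] is the functor — type (e→(t→(t→e))).
At [[nork [zeph kiv]] murn] (required: (e→(t→(t→e)))): murn is e, which is not a function with range (e→(t→(t→e))); hence [nork [zeph kiv]] is the functor — type (e→(e→(t→(t→e)))).
At [nork [zeph kiv]] (required: (e→(e→(t→(t→e))))): nork is t, which is not a function with range (e→(e→(t→(t→e)))); hence [zeph kiv] is the functor — type (t→(e→(e→(t→(t→e))))).
At [zeph kiv] (required: (t→(e→(e→(t→(t→e)))))): kiv is (t→t), which is not a function with range (t→(e→(e→(t→(t→e))))); hence zeph is the functor — type ((t→t)→(t→(e→(e→(t→(t→e)))))).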